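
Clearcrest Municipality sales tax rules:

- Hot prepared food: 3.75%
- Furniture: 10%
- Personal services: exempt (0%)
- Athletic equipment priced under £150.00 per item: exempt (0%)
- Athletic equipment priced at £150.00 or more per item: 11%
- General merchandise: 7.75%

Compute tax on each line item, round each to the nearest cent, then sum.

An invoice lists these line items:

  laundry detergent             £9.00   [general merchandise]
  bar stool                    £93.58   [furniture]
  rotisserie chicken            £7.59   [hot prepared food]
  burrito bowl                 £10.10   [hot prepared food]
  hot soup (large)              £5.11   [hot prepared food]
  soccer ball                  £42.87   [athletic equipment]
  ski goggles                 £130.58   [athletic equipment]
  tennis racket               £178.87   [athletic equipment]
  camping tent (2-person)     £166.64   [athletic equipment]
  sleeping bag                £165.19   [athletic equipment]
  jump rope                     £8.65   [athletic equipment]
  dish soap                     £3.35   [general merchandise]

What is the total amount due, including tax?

£888.88

Laundry detergent £9.00: general merchandise → 7.75% → £0.70
Bar stool £93.58: furniture → 10% → £9.36
Rotisserie chicken £7.59: hot prepared food → 3.75% → £0.28
Burrito bowl £10.10: hot prepared food → 3.75% → £0.38
Hot soup (large) £5.11: hot prepared food → 3.75% → £0.19
Soccer ball £42.87: athletic equipment, under £150.00 → 0% → £0.00
Ski goggles £130.58: athletic equipment, under £150.00 → 0% → £0.00
Tennis racket £178.87: athletic equipment, £150.00 or more → 11% → £19.68
Camping tent (2-person) £166.64: athletic equipment, £150.00 or more → 11% → £18.33
Sleeping bag £165.19: athletic equipment, £150.00 or more → 11% → £18.17
Jump rope £8.65: athletic equipment, under £150.00 → 0% → £0.00
Dish soap £3.35: general merchandise → 7.75% → £0.26
Subtotal = £821.53; tax = £67.35; total due = £888.88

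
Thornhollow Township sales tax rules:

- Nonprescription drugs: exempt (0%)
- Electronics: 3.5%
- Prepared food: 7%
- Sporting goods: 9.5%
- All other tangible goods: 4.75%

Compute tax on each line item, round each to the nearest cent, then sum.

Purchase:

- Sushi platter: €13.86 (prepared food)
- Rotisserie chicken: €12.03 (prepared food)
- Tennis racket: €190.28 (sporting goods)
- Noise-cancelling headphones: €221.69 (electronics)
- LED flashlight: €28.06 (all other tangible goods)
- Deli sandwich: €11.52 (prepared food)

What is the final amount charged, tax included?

Sushi platter €13.86: prepared food → 7% → €0.97
Rotisserie chicken €12.03: prepared food → 7% → €0.84
Tennis racket €190.28: sporting goods → 9.5% → €18.08
Noise-cancelling headphones €221.69: electronics → 3.5% → €7.76
LED flashlight €28.06: all other tangible goods → 4.75% → €1.33
Deli sandwich €11.52: prepared food → 7% → €0.81
Subtotal = €477.44; tax = €29.79; total due = €507.23

€507.23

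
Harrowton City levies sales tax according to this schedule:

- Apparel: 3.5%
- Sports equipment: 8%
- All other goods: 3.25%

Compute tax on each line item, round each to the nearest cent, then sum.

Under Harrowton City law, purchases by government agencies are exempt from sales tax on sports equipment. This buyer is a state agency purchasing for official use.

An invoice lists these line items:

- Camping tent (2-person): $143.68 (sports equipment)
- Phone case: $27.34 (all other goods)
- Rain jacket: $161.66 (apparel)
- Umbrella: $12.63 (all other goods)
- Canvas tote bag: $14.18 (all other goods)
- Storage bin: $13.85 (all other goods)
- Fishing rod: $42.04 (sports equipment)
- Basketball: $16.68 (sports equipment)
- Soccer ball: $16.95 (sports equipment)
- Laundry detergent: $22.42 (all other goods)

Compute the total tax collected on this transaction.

Camping tent (2-person) $143.68: sports equipment, buyer-exempt → 0% → $0.00
Phone case $27.34: all other goods → 3.25% → $0.89
Rain jacket $161.66: apparel → 3.5% → $5.66
Umbrella $12.63: all other goods → 3.25% → $0.41
Canvas tote bag $14.18: all other goods → 3.25% → $0.46
Storage bin $13.85: all other goods → 3.25% → $0.45
Fishing rod $42.04: sports equipment, buyer-exempt → 0% → $0.00
Basketball $16.68: sports equipment, buyer-exempt → 0% → $0.00
Soccer ball $16.95: sports equipment, buyer-exempt → 0% → $0.00
Laundry detergent $22.42: all other goods → 3.25% → $0.73
Total tax = $0.89 + $5.66 + $0.41 + $0.46 + $0.45 + $0.73 = $8.60

$8.60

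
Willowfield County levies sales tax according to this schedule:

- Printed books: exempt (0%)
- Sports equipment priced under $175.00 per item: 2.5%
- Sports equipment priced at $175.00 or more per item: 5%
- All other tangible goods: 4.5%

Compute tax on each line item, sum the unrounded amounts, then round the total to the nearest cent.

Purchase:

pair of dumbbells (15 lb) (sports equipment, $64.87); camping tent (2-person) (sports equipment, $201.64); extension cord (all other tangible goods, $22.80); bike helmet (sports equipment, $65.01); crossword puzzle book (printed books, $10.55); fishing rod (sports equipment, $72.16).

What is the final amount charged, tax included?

$453.19

Pair of dumbbells (15 lb) $64.87: sports equipment, under $175.00 → 2.5% → $1.62175
Camping tent (2-person) $201.64: sports equipment, $175.00 or more → 5% → $10.082
Extension cord $22.80: all other tangible goods → 4.5% → $1.026
Bike helmet $65.01: sports equipment, under $175.00 → 2.5% → $1.62525
Crossword puzzle book $10.55: printed books → 0% → $0.00
Fishing rod $72.16: sports equipment, under $175.00 → 2.5% → $1.804
Subtotal = $437.03; unrounded tax = $16.159 → $16.16; total due = $453.19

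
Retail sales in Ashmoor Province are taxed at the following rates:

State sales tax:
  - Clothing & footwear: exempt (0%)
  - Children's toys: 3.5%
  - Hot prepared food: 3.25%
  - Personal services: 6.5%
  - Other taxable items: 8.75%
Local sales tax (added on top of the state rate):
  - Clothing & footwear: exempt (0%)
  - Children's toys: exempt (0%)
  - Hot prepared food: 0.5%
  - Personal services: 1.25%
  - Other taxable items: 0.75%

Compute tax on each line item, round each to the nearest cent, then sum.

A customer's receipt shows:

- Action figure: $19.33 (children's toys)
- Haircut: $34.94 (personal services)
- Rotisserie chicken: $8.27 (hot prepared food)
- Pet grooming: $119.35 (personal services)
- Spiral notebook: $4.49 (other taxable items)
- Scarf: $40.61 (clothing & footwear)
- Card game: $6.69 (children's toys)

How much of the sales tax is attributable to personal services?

Haircut $34.94: personal services → 6.5% + 1.25% local = 7.75% → $2.71
Pet grooming $119.35: personal services → 6.5% + 1.25% local = 7.75% → $9.25
Tax on personal services = $2.71 + $9.25 = $11.96

$11.96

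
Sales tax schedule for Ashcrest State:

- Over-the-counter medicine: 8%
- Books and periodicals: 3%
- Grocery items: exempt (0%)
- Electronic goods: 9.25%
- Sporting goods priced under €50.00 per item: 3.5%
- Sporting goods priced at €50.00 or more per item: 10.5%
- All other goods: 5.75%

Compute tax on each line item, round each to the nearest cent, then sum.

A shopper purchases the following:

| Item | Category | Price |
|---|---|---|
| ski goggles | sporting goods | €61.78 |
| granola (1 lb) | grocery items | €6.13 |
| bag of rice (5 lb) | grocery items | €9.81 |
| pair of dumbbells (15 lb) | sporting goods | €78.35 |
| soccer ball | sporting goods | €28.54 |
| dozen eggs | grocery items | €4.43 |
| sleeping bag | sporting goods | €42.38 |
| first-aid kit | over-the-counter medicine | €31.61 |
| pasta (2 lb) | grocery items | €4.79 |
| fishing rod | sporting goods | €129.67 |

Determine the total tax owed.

Ski goggles €61.78: sporting goods, €50.00 or more → 10.5% → €6.49
Granola (1 lb) €6.13: grocery items → 0% → €0.00
Bag of rice (5 lb) €9.81: grocery items → 0% → €0.00
Pair of dumbbells (15 lb) €78.35: sporting goods, €50.00 or more → 10.5% → €8.23
Soccer ball €28.54: sporting goods, under €50.00 → 3.5% → €1.00
Dozen eggs €4.43: grocery items → 0% → €0.00
Sleeping bag €42.38: sporting goods, under €50.00 → 3.5% → €1.48
First-aid kit €31.61: over-the-counter medicine → 8% → €2.53
Pasta (2 lb) €4.79: grocery items → 0% → €0.00
Fishing rod €129.67: sporting goods, €50.00 or more → 10.5% → €13.62
Total tax = €6.49 + €8.23 + €1.00 + €1.48 + €2.53 + €13.62 = €33.35

€33.35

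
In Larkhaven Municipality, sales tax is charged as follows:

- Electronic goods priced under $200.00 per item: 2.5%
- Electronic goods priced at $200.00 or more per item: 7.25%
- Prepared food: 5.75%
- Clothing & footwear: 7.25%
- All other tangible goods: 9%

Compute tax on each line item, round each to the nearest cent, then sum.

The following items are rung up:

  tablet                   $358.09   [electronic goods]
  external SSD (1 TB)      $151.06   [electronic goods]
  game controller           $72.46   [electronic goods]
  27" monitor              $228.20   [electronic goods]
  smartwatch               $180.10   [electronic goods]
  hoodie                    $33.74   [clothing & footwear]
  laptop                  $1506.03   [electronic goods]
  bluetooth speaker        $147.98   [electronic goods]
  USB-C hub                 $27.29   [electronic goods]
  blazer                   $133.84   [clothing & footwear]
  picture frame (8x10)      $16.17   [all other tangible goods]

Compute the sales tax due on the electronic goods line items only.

Tablet $358.09: electronic goods, $200.00 or more → 7.25% → $25.96
External SSD (1 TB) $151.06: electronic goods, under $200.00 → 2.5% → $3.78
Game controller $72.46: electronic goods, under $200.00 → 2.5% → $1.81
27" monitor $228.20: electronic goods, $200.00 or more → 7.25% → $16.54
Smartwatch $180.10: electronic goods, under $200.00 → 2.5% → $4.50
Laptop $1506.03: electronic goods, $200.00 or more → 7.25% → $109.19
Bluetooth speaker $147.98: electronic goods, under $200.00 → 2.5% → $3.70
USB-C hub $27.29: electronic goods, under $200.00 → 2.5% → $0.68
Tax on electronic goods = $25.96 + $3.78 + $1.81 + $16.54 + $4.50 + $109.19 + $3.70 + $0.68 = $166.16

$166.16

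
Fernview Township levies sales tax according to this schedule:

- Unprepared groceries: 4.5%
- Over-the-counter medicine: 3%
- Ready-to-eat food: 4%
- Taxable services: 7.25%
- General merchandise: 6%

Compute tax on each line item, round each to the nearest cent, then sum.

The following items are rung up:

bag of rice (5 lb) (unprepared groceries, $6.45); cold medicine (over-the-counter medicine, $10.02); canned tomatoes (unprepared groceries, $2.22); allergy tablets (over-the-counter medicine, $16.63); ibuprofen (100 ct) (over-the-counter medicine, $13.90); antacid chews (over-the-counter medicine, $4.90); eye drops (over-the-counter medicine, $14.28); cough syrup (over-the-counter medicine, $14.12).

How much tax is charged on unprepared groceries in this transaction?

$0.39

Bag of rice (5 lb) $6.45: unprepared groceries → 4.5% → $0.29
Canned tomatoes $2.22: unprepared groceries → 4.5% → $0.10
Tax on unprepared groceries = $0.29 + $0.10 = $0.39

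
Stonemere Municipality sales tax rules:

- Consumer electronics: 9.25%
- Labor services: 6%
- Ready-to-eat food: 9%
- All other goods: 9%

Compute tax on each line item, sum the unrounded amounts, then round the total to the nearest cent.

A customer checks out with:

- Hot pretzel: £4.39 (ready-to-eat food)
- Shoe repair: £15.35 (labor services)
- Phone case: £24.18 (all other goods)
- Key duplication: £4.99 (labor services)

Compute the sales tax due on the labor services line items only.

£1.22

Shoe repair £15.35: labor services → 6% → £0.921
Key duplication £4.99: labor services → 6% → £0.2994
Tax on labor services: unrounded sum = £1.2204 → £1.22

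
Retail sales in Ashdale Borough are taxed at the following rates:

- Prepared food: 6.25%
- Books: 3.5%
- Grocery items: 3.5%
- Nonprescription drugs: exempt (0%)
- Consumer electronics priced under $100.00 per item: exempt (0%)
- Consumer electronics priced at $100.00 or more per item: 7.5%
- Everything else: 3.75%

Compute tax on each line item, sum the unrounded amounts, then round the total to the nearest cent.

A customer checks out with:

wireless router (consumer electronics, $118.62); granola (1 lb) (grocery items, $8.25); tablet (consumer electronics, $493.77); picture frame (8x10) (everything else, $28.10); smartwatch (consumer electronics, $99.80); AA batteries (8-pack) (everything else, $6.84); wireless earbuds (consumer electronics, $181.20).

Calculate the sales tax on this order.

$61.12

Wireless router $118.62: consumer electronics, $100.00 or more → 7.5% → $8.8965
Granola (1 lb) $8.25: grocery items → 3.5% → $0.28875
Tablet $493.77: consumer electronics, $100.00 or more → 7.5% → $37.03275
Picture frame (8x10) $28.10: everything else → 3.75% → $1.05375
Smartwatch $99.80: consumer electronics, under $100.00 → 0% → $0.00
AA batteries (8-pack) $6.84: everything else → 3.75% → $0.2565
Wireless earbuds $181.20: consumer electronics, $100.00 or more → 7.5% → $13.59
Unrounded tax sum = $61.11825 → $61.12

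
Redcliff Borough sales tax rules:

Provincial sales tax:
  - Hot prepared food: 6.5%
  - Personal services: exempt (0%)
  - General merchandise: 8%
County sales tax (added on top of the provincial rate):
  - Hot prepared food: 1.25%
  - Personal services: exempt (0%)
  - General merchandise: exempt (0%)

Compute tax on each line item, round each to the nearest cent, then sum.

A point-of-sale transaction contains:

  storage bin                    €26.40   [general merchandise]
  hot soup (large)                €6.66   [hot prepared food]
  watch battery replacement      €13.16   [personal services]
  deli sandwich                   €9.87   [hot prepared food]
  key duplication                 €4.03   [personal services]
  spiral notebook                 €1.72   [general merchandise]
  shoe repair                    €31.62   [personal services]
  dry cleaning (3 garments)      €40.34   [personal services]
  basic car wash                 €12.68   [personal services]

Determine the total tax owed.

Storage bin €26.40: general merchandise → 8% + 0% county = 8% → €2.11
Hot soup (large) €6.66: hot prepared food → 6.5% + 1.25% county = 7.75% → €0.52
Watch battery replacement €13.16: personal services → 0% + 0% county = 0% → €0.00
Deli sandwich €9.87: hot prepared food → 6.5% + 1.25% county = 7.75% → €0.76
Key duplication €4.03: personal services → 0% + 0% county = 0% → €0.00
Spiral notebook €1.72: general merchandise → 8% + 0% county = 8% → €0.14
Shoe repair €31.62: personal services → 0% + 0% county = 0% → €0.00
Dry cleaning (3 garments) €40.34: personal services → 0% + 0% county = 0% → €0.00
Basic car wash €12.68: personal services → 0% + 0% county = 0% → €0.00
Total tax = €2.11 + €0.52 + €0.76 + €0.14 = €3.53

€3.53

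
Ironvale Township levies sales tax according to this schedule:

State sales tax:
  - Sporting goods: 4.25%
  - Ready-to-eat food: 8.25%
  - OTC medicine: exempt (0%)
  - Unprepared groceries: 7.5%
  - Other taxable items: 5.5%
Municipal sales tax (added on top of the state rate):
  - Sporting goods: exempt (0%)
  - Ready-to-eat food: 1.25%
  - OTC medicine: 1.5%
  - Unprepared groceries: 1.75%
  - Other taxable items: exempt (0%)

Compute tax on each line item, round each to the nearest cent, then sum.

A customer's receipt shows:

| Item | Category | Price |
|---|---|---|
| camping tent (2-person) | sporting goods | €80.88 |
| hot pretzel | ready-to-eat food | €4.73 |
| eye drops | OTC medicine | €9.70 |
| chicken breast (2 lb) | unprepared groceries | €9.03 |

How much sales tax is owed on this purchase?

€4.88

Camping tent (2-person) €80.88: sporting goods → 4.25% + 0% municipal = 4.25% → €3.44
Hot pretzel €4.73: ready-to-eat food → 8.25% + 1.25% municipal = 9.5% → €0.45
Eye drops €9.70: OTC medicine → 0% + 1.5% municipal = 1.5% → €0.15
Chicken breast (2 lb) €9.03: unprepared groceries → 7.5% + 1.75% municipal = 9.25% → €0.84
Total tax = €3.44 + €0.45 + €0.15 + €0.84 = €4.88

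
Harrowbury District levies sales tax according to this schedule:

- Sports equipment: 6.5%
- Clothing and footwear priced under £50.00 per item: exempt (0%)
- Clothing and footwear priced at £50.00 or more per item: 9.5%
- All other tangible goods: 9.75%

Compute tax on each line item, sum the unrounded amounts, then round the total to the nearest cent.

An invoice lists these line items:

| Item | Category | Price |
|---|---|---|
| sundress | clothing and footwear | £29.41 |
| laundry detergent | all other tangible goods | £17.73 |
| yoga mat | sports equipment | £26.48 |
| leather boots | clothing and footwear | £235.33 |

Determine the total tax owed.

£25.81

Sundress £29.41: clothing and footwear, under £50.00 → 0% → £0.00
Laundry detergent £17.73: all other tangible goods → 9.75% → £1.728675
Yoga mat £26.48: sports equipment → 6.5% → £1.7212
Leather boots £235.33: clothing and footwear, £50.00 or more → 9.5% → £22.35635
Unrounded tax sum = £25.806225 → £25.81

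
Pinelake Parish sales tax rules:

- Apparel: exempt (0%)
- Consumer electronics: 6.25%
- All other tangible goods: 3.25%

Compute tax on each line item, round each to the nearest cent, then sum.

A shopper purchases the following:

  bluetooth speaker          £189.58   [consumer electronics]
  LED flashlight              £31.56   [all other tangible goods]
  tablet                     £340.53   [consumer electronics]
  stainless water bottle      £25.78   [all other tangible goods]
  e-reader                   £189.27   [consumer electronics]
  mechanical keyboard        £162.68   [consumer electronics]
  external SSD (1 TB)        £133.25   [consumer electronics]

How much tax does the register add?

£65.33

Bluetooth speaker £189.58: consumer electronics → 6.25% → £11.85
LED flashlight £31.56: all other tangible goods → 3.25% → £1.03
Tablet £340.53: consumer electronics → 6.25% → £21.28
Stainless water bottle £25.78: all other tangible goods → 3.25% → £0.84
E-reader £189.27: consumer electronics → 6.25% → £11.83
Mechanical keyboard £162.68: consumer electronics → 6.25% → £10.17
External SSD (1 TB) £133.25: consumer electronics → 6.25% → £8.33
Total tax = £11.85 + £1.03 + £21.28 + £0.84 + £11.83 + £10.17 + £8.33 = £65.33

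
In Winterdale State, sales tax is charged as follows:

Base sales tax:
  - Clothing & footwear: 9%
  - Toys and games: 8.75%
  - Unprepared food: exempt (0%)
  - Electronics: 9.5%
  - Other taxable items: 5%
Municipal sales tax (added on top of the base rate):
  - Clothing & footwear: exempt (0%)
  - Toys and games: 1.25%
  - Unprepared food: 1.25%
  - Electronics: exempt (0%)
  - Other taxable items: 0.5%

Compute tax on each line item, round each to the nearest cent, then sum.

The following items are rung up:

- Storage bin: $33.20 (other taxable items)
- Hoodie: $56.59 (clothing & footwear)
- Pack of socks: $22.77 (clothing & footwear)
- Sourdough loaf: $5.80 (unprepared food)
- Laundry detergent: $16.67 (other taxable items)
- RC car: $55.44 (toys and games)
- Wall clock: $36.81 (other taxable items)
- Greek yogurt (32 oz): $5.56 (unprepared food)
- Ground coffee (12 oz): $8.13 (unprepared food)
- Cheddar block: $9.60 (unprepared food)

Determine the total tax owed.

Storage bin $33.20: other taxable items → 5% + 0.5% municipal = 5.5% → $1.83
Hoodie $56.59: clothing & footwear → 9% + 0% municipal = 9% → $5.09
Pack of socks $22.77: clothing & footwear → 9% + 0% municipal = 9% → $2.05
Sourdough loaf $5.80: unprepared food → 0% + 1.25% municipal = 1.25% → $0.07
Laundry detergent $16.67: other taxable items → 5% + 0.5% municipal = 5.5% → $0.92
RC car $55.44: toys and games → 8.75% + 1.25% municipal = 10% → $5.54
Wall clock $36.81: other taxable items → 5% + 0.5% municipal = 5.5% → $2.02
Greek yogurt (32 oz) $5.56: unprepared food → 0% + 1.25% municipal = 1.25% → $0.07
Ground coffee (12 oz) $8.13: unprepared food → 0% + 1.25% municipal = 1.25% → $0.10
Cheddar block $9.60: unprepared food → 0% + 1.25% municipal = 1.25% → $0.12
Total tax = $1.83 + $5.09 + $2.05 + $0.07 + $0.92 + $5.54 + $2.02 + $0.07 + $0.10 + $0.12 = $17.81

$17.81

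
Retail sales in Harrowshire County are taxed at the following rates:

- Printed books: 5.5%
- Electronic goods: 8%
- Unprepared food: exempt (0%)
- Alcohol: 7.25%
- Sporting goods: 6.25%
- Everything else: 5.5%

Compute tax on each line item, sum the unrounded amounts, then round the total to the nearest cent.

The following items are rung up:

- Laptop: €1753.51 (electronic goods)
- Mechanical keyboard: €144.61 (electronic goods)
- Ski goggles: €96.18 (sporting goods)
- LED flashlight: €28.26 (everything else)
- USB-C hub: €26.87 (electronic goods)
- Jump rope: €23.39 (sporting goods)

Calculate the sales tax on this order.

Laptop €1753.51: electronic goods → 8% → €140.2808
Mechanical keyboard €144.61: electronic goods → 8% → €11.5688
Ski goggles €96.18: sporting goods → 6.25% → €6.01125
LED flashlight €28.26: everything else → 5.5% → €1.5543
USB-C hub €26.87: electronic goods → 8% → €2.1496
Jump rope €23.39: sporting goods → 6.25% → €1.461875
Unrounded tax sum = €163.026625 → €163.03

€163.03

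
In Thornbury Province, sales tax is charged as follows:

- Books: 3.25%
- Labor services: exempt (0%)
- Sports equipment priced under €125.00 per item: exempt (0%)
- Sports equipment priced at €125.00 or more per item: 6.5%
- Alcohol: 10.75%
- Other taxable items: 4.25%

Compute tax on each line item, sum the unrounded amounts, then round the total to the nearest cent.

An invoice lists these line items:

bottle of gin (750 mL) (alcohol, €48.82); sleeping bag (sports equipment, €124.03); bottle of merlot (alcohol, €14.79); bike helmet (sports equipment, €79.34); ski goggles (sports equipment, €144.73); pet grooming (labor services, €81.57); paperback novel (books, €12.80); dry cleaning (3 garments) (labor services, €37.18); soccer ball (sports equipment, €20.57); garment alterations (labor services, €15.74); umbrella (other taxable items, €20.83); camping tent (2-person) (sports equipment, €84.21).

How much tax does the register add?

Bottle of gin (750 mL) €48.82: alcohol → 10.75% → €5.24815
Sleeping bag €124.03: sports equipment, under €125.00 → 0% → €0.00
Bottle of merlot €14.79: alcohol → 10.75% → €1.589925
Bike helmet €79.34: sports equipment, under €125.00 → 0% → €0.00
Ski goggles €144.73: sports equipment, €125.00 or more → 6.5% → €9.40745
Pet grooming €81.57: labor services → 0% → €0.00
Paperback novel €12.80: books → 3.25% → €0.416
Dry cleaning (3 garments) €37.18: labor services → 0% → €0.00
Soccer ball €20.57: sports equipment, under €125.00 → 0% → €0.00
Garment alterations €15.74: labor services → 0% → €0.00
Umbrella €20.83: other taxable items → 4.25% → €0.885275
Camping tent (2-person) €84.21: sports equipment, under €125.00 → 0% → €0.00
Unrounded tax sum = €17.5468 → €17.55

€17.55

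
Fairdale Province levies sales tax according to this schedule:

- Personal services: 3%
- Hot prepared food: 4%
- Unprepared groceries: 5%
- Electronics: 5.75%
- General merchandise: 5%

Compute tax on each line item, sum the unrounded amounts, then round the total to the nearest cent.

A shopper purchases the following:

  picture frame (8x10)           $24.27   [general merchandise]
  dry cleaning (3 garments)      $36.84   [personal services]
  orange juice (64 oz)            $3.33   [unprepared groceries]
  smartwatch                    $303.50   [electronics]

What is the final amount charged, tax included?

Picture frame (8x10) $24.27: general merchandise → 5% → $1.2135
Dry cleaning (3 garments) $36.84: personal services → 3% → $1.1052
Orange juice (64 oz) $3.33: unprepared groceries → 5% → $0.1665
Smartwatch $303.50: electronics → 5.75% → $17.45125
Subtotal = $367.94; unrounded tax = $19.93645 → $19.94; total due = $387.88

$387.88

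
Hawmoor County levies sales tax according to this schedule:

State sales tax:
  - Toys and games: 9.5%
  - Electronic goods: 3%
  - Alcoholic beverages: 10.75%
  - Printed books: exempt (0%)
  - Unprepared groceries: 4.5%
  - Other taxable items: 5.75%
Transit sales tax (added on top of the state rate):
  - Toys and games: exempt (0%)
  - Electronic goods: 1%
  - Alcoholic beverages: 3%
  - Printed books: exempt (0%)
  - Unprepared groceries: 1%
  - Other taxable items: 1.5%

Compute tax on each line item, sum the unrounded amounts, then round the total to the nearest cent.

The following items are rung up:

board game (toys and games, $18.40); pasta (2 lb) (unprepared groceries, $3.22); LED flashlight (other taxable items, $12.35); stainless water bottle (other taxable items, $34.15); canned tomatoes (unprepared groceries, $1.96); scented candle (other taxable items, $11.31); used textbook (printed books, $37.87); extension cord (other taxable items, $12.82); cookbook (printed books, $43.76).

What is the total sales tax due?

$7.15

Board game $18.40: toys and games → 9.5% + 0% transit = 9.5% → $1.748
Pasta (2 lb) $3.22: unprepared groceries → 4.5% + 1% transit = 5.5% → $0.1771
LED flashlight $12.35: other taxable items → 5.75% + 1.5% transit = 7.25% → $0.895375
Stainless water bottle $34.15: other taxable items → 5.75% + 1.5% transit = 7.25% → $2.475875
Canned tomatoes $1.96: unprepared groceries → 4.5% + 1% transit = 5.5% → $0.1078
Scented candle $11.31: other taxable items → 5.75% + 1.5% transit = 7.25% → $0.819975
Used textbook $37.87: printed books → 0% + 0% transit = 0% → $0.00
Extension cord $12.82: other taxable items → 5.75% + 1.5% transit = 7.25% → $0.92945
Cookbook $43.76: printed books → 0% + 0% transit = 0% → $0.00
Unrounded tax sum = $7.153575 → $7.15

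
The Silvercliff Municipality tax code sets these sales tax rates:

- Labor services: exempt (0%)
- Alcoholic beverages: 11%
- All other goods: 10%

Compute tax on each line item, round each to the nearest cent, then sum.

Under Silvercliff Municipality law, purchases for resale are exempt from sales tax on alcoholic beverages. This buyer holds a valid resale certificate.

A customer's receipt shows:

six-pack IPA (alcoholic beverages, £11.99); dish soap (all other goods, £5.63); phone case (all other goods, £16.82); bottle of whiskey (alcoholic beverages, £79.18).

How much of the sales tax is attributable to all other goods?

Dish soap £5.63: all other goods → 10% → £0.56
Phone case £16.82: all other goods → 10% → £1.68
Tax on all other goods = £0.56 + £1.68 = £2.24

£2.24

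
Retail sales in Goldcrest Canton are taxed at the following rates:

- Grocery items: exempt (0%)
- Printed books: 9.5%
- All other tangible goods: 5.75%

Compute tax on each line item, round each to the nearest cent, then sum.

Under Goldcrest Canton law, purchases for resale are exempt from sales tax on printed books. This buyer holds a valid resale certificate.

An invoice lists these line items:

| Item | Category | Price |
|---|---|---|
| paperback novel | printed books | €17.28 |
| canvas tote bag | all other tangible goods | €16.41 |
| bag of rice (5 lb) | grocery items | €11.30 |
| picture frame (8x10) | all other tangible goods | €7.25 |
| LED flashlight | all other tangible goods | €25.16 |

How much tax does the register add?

Paperback novel €17.28: printed books, buyer-exempt → 0% → €0.00
Canvas tote bag €16.41: all other tangible goods → 5.75% → €0.94
Bag of rice (5 lb) €11.30: grocery items → 0% → €0.00
Picture frame (8x10) €7.25: all other tangible goods → 5.75% → €0.42
LED flashlight €25.16: all other tangible goods → 5.75% → €1.45
Total tax = €0.94 + €0.42 + €1.45 = €2.81

€2.81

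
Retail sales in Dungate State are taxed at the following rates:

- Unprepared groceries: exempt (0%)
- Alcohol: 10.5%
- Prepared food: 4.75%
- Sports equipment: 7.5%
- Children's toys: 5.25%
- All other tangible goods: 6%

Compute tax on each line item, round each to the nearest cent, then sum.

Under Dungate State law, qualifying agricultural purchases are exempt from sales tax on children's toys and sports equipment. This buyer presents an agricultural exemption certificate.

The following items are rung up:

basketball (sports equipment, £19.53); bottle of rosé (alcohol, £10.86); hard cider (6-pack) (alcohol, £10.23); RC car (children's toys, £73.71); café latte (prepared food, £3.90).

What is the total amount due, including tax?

Basketball £19.53: sports equipment, buyer-exempt → 0% → £0.00
Bottle of rosé £10.86: alcohol → 10.5% → £1.14
Hard cider (6-pack) £10.23: alcohol → 10.5% → £1.07
RC car £73.71: children's toys, buyer-exempt → 0% → £0.00
Café latte £3.90: prepared food → 4.75% → £0.19
Subtotal = £118.23; tax = £2.40; total due = £120.63

£120.63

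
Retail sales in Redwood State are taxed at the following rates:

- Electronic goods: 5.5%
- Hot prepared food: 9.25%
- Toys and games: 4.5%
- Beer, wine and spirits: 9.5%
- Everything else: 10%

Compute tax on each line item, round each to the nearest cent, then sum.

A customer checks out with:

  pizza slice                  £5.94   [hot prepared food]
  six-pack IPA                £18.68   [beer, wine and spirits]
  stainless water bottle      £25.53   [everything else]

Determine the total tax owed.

Pizza slice £5.94: hot prepared food → 9.25% → £0.55
Six-pack IPA £18.68: beer, wine and spirits → 9.5% → £1.77
Stainless water bottle £25.53: everything else → 10% → £2.55
Total tax = £0.55 + £1.77 + £2.55 = £4.87

£4.87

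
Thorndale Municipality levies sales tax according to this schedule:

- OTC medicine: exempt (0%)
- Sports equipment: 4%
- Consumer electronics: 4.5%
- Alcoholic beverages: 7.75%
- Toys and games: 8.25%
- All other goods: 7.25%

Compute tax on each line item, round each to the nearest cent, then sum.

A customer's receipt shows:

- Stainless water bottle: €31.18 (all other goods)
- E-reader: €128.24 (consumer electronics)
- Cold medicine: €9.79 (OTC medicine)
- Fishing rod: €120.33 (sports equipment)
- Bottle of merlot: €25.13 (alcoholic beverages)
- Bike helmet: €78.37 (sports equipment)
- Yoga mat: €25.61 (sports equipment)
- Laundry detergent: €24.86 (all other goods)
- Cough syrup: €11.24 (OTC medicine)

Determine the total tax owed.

Stainless water bottle €31.18: all other goods → 7.25% → €2.26
E-reader €128.24: consumer electronics → 4.5% → €5.77
Cold medicine €9.79: OTC medicine → 0% → €0.00
Fishing rod €120.33: sports equipment → 4% → €4.81
Bottle of merlot €25.13: alcoholic beverages → 7.75% → €1.95
Bike helmet €78.37: sports equipment → 4% → €3.13
Yoga mat €25.61: sports equipment → 4% → €1.02
Laundry detergent €24.86: all other goods → 7.25% → €1.80
Cough syrup €11.24: OTC medicine → 0% → €0.00
Total tax = €2.26 + €5.77 + €4.81 + €1.95 + €3.13 + €1.02 + €1.80 = €20.74

€20.74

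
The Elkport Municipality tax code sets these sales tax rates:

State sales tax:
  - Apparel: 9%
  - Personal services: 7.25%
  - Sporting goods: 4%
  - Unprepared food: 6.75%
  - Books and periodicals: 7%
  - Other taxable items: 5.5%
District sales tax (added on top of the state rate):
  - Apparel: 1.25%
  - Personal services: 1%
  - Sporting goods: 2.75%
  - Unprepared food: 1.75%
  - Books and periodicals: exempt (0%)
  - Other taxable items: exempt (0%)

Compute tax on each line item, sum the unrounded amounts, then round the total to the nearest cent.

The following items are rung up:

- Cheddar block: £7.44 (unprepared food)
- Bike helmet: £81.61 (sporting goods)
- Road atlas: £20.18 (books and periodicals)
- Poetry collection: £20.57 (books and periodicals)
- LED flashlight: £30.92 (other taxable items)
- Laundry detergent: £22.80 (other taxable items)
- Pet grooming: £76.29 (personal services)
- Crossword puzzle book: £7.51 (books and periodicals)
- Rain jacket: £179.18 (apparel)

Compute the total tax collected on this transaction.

£37.13

Cheddar block £7.44: unprepared food → 6.75% + 1.75% district = 8.5% → £0.6324
Bike helmet £81.61: sporting goods → 4% + 2.75% district = 6.75% → £5.508675
Road atlas £20.18: books and periodicals → 7% + 0% district = 7% → £1.4126
Poetry collection £20.57: books and periodicals → 7% + 0% district = 7% → £1.4399
LED flashlight £30.92: other taxable items → 5.5% + 0% district = 5.5% → £1.7006
Laundry detergent £22.80: other taxable items → 5.5% + 0% district = 5.5% → £1.254
Pet grooming £76.29: personal services → 7.25% + 1% district = 8.25% → £6.293925
Crossword puzzle book £7.51: books and periodicals → 7% + 0% district = 7% → £0.5257
Rain jacket £179.18: apparel → 9% + 1.25% district = 10.25% → £18.36595
Unrounded tax sum = £37.13375 → £37.13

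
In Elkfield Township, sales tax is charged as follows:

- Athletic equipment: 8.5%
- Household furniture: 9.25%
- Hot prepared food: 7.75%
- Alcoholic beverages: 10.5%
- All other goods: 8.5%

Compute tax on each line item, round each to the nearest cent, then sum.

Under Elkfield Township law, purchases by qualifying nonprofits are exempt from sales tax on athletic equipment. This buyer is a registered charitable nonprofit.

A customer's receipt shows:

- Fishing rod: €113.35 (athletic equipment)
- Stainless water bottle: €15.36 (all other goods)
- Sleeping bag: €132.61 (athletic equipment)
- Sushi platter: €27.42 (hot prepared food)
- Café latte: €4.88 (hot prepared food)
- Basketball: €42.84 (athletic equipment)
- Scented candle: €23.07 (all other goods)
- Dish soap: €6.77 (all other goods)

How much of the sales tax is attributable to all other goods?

€3.85

Stainless water bottle €15.36: all other goods → 8.5% → €1.31
Scented candle €23.07: all other goods → 8.5% → €1.96
Dish soap €6.77: all other goods → 8.5% → €0.58
Tax on all other goods = €1.31 + €1.96 + €0.58 = €3.85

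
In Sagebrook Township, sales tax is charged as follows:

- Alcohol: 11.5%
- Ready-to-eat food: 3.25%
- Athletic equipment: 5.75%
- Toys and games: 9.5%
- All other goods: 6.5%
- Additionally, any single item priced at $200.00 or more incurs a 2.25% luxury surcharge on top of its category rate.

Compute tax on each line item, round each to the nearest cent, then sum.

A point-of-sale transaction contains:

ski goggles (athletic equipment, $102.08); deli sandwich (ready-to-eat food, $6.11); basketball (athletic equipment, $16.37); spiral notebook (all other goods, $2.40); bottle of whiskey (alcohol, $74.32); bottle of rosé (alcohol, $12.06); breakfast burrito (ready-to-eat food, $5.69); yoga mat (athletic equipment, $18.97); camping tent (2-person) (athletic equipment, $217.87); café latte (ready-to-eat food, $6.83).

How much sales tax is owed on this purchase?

Ski goggles $102.08: athletic equipment → 5.75% → $5.87
Deli sandwich $6.11: ready-to-eat food → 3.25% → $0.20
Basketball $16.37: athletic equipment → 5.75% → $0.94
Spiral notebook $2.40: all other goods → 6.5% → $0.16
Bottle of whiskey $74.32: alcohol → 11.5% → $8.55
Bottle of rosé $12.06: alcohol → 11.5% → $1.39
Breakfast burrito $5.69: ready-to-eat food → 3.25% → $0.18
Yoga mat $18.97: athletic equipment → 5.75% → $1.09
Camping tent (2-person) $217.87: athletic equipment → 5.75% + 2.25% surcharge = 8% → $17.43
Café latte $6.83: ready-to-eat food → 3.25% → $0.22
Total tax = $5.87 + $0.20 + $0.94 + $0.16 + $8.55 + $1.39 + $0.18 + $1.09 + $17.43 + $0.22 = $36.03

$36.03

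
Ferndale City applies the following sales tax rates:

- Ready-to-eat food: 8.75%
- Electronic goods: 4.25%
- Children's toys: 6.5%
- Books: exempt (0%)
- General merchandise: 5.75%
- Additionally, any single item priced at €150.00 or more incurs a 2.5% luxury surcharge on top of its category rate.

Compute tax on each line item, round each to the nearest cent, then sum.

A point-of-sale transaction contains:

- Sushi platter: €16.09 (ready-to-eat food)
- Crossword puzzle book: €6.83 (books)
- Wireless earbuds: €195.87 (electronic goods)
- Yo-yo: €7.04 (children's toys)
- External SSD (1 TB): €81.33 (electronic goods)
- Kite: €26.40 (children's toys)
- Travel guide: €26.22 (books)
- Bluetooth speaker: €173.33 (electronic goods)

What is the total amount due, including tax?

€565.08

Sushi platter €16.09: ready-to-eat food → 8.75% → €1.41
Crossword puzzle book €6.83: books → 0% → €0.00
Wireless earbuds €195.87: electronic goods → 4.25% + 2.5% surcharge = 6.75% → €13.22
Yo-yo €7.04: children's toys → 6.5% → €0.46
External SSD (1 TB) €81.33: electronic goods → 4.25% → €3.46
Kite €26.40: children's toys → 6.5% → €1.72
Travel guide €26.22: books → 0% → €0.00
Bluetooth speaker €173.33: electronic goods → 4.25% + 2.5% surcharge = 6.75% → €11.70
Subtotal = €533.11; tax = €31.97; total due = €565.08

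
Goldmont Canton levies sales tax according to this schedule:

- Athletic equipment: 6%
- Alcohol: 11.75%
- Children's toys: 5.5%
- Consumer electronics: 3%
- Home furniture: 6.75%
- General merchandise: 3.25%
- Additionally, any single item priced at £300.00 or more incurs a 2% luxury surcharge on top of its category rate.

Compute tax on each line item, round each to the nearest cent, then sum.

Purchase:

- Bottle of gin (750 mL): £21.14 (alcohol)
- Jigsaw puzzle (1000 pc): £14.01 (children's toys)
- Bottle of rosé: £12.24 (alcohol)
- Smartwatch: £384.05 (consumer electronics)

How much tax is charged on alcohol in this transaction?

£3.92

Bottle of gin (750 mL) £21.14: alcohol → 11.75% → £2.48
Bottle of rosé £12.24: alcohol → 11.75% → £1.44
Tax on alcohol = £2.48 + £1.44 = £3.92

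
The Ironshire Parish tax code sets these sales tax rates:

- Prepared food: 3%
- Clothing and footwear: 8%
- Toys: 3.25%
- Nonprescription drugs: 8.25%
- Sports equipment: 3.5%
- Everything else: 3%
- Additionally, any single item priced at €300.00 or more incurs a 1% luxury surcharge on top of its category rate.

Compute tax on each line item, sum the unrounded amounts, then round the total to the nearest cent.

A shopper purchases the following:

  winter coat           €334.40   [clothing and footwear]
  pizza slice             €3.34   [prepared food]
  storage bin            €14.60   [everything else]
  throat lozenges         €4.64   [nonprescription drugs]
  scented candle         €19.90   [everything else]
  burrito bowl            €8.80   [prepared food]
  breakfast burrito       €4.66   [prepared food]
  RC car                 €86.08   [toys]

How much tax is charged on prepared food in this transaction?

Pizza slice €3.34: prepared food → 3% → €0.1002
Burrito bowl €8.80: prepared food → 3% → €0.264
Breakfast burrito €4.66: prepared food → 3% → €0.1398
Tax on prepared food: unrounded sum = €0.504 → €0.50

€0.50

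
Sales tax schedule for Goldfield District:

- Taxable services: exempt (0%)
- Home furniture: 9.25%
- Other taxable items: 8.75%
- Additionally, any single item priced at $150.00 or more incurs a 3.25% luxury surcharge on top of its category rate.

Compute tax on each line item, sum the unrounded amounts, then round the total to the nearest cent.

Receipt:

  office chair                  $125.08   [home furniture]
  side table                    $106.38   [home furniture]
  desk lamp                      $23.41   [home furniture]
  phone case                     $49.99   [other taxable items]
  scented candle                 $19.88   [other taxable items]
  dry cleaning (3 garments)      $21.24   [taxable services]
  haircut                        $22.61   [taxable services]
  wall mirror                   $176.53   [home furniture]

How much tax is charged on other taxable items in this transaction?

Phone case $49.99: other taxable items → 8.75% → $4.374125
Scented candle $19.88: other taxable items → 8.75% → $1.7395
Tax on other taxable items: unrounded sum = $6.113625 → $6.11

$6.11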